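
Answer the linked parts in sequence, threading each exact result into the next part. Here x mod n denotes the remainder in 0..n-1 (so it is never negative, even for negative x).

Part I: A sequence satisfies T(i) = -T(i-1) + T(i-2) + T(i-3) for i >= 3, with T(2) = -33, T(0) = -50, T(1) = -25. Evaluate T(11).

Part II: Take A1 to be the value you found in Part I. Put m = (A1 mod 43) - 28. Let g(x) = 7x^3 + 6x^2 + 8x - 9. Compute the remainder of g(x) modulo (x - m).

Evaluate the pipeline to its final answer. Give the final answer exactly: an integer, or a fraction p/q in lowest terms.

Part I: T(3) = -1*(-33) + 1*(-25) + 1*(-50) = -42; iterating: T(3)=-42, T(4)=-16, T(5)=-59, T(6)=1, T(7)=-76, T(8)=18, T(9)=-93, T(10)=35, T(11)=-110; answer -110
Part II: A1 = -110; m = -9; remainder = value at the root: 7*(-9)^3 + 6*(-9)^2 + 8*(-9)^1 - 9 = (-5103) + (486) + (-72) + (-9) = -4698; answer -4698

-4698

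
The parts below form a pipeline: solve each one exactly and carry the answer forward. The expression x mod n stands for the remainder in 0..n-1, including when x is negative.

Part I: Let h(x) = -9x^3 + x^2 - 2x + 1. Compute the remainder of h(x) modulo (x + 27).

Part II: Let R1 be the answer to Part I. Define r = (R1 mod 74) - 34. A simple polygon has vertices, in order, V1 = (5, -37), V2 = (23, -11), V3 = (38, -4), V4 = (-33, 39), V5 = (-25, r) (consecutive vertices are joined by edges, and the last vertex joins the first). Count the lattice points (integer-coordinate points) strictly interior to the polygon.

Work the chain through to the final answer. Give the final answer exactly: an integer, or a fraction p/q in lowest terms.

2164

Part I: remainder = value at the root: -9*(-27)^3 + 1*(-27)^2 - 2*(-27)^1 + 1 = (177147) + (729) + (54) + (1) = 177931; answer 177931
Part II: R1 = 177931; r = 1; cross terms: (5*-11 - 23*-37)=796, (23*-4 - 38*-11)=326, (38*39 - -33*-4)=1350, (-33*1 - -25*39)=942, (-25*-37 - 5*1)=920; twice the area = |4334| = 4334; area = 2167; boundary points = 2 + 1 + 1 + 2 + 2 = 8; strictly interior points = area - boundary/2 + 1 = 2164; answer 2164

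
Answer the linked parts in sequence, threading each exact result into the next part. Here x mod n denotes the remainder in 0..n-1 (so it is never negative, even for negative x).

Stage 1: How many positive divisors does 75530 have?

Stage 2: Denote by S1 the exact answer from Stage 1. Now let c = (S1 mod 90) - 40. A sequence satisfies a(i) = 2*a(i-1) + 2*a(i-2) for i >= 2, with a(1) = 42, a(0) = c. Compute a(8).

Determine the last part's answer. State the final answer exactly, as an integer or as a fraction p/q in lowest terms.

32384

Stage 1: 75530 = 2 * 5 * 7 * 13 * 83; number of divisors = (1+1) * (1+1) * (1+1) * (1+1) * (1+1) = 32; answer 32
Stage 2: S1 = 32; c = -8; a(2) = 2*(42) + 2*(-8) = 68; iterating: a(2)=68, a(3)=220, a(4)=576, a(5)=1592, a(6)=4336, a(7)=11856, a(8)=32384; answer 32384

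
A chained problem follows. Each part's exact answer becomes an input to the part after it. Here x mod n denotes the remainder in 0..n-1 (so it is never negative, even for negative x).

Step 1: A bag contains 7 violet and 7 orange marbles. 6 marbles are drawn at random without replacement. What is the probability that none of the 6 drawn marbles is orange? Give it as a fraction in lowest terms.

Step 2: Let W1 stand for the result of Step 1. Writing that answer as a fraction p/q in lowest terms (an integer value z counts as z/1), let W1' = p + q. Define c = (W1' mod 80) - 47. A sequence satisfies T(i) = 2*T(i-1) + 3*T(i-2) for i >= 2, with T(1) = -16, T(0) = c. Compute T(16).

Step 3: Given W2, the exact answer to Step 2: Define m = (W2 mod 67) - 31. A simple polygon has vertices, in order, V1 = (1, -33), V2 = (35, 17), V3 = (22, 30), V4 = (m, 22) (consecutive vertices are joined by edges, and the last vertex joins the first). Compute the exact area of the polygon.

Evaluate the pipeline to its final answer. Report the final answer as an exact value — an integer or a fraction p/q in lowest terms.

462

Step 1: total draws C(14,6) = 3003; favorable C(7,6) = 7; P = 1/429; answer 1/429
Step 2: W1 = 1/429; threaded value p + q = 430; c = -17; T(2) = 2*(-16) + 3*(-17) = -83; iterating: T(2)=-83, T(3)=-214, T(4)=-677, T(5)=-1996, T(6)=-6023, T(7)=-18034, T(8)=-54137, T(9)=-162376, T(10)=-487163, T(11)=-1461454, T(12)=-4384397, T(13)=-13153156, T(14)=-39459503, T(15)=-118378474, T(16)=-355135457; answer -355135457
Step 3: W2 = -355135457; m = 22; cross terms: (1*17 - 35*-33)=1172, (35*30 - 22*17)=676, (22*22 - 22*30)=-176, (22*-33 - 1*22)=-748; twice the area = |924| = 924; area = 462; answer 462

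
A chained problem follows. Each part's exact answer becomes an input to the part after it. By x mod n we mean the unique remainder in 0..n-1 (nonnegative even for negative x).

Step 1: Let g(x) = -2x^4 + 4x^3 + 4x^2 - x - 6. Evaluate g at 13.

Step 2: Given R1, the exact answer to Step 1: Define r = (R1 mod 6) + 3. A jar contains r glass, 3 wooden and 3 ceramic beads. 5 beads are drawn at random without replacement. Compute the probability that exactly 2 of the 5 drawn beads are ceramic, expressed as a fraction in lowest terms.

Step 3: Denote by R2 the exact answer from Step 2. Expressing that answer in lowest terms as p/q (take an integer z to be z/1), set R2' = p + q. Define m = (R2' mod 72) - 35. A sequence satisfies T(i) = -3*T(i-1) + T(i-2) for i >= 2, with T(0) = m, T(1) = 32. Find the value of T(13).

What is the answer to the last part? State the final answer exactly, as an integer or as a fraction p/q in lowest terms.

60600992

Step 1: -2*(13)^4 + 4*(13)^3 + 4*(13)^2 - 1*(13)^1 - 6 = (-57122) + (8788) + (676) + (-13) + (-6) = -47677; answer -47677
Step 2: R1 = -47677; r = 8; total draws C(14,5) = 2002; favorable C(3,2)*C(11,3) = 495; P = 45/182; answer 45/182
Step 3: R2 = 45/182; threaded value p + q = 227; m = -24; T(2) = -3*(32) + 1*(-24) = -120; iterating: T(2)=-120, T(3)=392, T(4)=-1296, T(5)=4280, T(6)=-14136, T(7)=46688, T(8)=-154200, T(9)=509288, T(10)=-1682064, T(11)=5555480, T(12)=-18348504, T(13)=60600992; answer 60600992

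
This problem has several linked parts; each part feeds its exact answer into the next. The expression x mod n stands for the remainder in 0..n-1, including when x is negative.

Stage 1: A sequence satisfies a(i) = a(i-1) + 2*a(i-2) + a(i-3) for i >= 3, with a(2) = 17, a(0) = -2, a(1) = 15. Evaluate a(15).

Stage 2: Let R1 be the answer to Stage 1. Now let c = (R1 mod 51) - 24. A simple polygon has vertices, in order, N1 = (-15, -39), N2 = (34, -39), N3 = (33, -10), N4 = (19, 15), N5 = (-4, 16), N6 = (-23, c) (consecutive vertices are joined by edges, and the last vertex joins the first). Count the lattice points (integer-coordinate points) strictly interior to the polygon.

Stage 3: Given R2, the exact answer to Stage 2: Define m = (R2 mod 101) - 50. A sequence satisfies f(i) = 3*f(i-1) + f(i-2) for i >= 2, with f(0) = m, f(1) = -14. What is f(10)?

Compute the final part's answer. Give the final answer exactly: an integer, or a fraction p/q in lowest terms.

-1248218

Stage 1: a(3) = 1*(17) + 2*(15) + 1*(-2) = 45; iterating: a(3)=45, a(4)=94, a(5)=201, a(6)=434, a(7)=930, a(8)=1999, a(9)=4293, a(10)=9221, a(11)=19806, a(12)=42541, a(13)=91374, a(14)=196262, a(15)=421551; answer 421551
Stage 2: R1 = 421551; c = 12; cross terms: (-15*-39 - 34*-39)=1911, (34*-10 - 33*-39)=947, (33*15 - 19*-10)=685, (19*16 - -4*15)=364, (-4*12 - -23*16)=320, (-23*-39 - -15*12)=1077; twice the area = |5304| = 5304; area = 2652; boundary points = 49 + 1 + 1 + 1 + 1 + 1 = 54; strictly interior points = area - boundary/2 + 1 = 2626; answer 2626
Stage 3: R2 = 2626; m = -50; f(2) = 3*(-14) + 1*(-50) = -92; iterating: f(2)=-92, f(3)=-290, f(4)=-962, f(5)=-3176, f(6)=-10490, f(7)=-34646, f(8)=-114428, f(9)=-377930, f(10)=-1248218; answer -1248218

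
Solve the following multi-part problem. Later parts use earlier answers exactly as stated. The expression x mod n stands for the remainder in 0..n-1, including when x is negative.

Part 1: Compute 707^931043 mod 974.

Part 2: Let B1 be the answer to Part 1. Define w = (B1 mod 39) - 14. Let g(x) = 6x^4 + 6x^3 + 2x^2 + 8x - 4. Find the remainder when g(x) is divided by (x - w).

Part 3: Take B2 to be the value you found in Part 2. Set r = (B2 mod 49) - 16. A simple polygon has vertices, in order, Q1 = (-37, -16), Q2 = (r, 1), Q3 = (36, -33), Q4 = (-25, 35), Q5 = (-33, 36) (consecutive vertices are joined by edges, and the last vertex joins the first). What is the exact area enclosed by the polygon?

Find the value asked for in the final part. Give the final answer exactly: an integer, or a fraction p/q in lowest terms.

Part 1: squarings mod 974: 707^1=707, 707^2=187, 707^4=879, 707^8=259, 707^16=849, 707^32=41, 707^64=707, 707^128=187, 707^256=879, 707^512=259, 707^1024=849, 707^2048=41, 707^4096=707, 707^8192=187, 707^16384=879, 707^32768=259, 707^65536=849, 707^131072=41, 707^262144=707, 707^524288=187; 707^931043 = 707^1 * 707^2 * 707^32 * 707^64 * 707^128 * 707^1024 * 707^4096 * 707^8192 * 707^131072 * 707^262144 * 707^524288 = 187 (mod 974); answer 187
Part 2: B1 = 187; w = 17; remainder = value at the root: 6*(17)^4 + 6*(17)^3 + 2*(17)^2 + 8*(17)^1 - 4 = (501126) + (29478) + (578) + (136) + (-4) = 531314; answer 531314
Part 3: B2 = 531314; r = -9; cross terms: (-37*1 - -9*-16)=-181, (-9*-33 - 36*1)=261, (36*35 - -25*-33)=435, (-25*36 - -33*35)=255, (-33*-16 - -37*36)=1860; twice the area = |2630| = 2630; area = 1315; answer 1315

1315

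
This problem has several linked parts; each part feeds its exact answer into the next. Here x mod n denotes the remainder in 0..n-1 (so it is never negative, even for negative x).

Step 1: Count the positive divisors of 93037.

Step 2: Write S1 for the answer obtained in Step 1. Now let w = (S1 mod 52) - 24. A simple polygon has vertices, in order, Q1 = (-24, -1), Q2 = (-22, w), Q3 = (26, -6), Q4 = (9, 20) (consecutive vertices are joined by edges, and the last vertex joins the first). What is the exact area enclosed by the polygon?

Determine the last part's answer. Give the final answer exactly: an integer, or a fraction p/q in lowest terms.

2155/2

Step 1: 93037 = 7 * 13291; number of divisors = (1+1) * (1+1) = 4; answer 4
Step 2: S1 = 4; w = -20; cross terms: (-24*-20 - -22*-1)=458, (-22*-6 - 26*-20)=652, (26*20 - 9*-6)=574, (9*-1 - -24*20)=471; twice the area = |2155| = 2155; area = 2155/2; answer 2155/2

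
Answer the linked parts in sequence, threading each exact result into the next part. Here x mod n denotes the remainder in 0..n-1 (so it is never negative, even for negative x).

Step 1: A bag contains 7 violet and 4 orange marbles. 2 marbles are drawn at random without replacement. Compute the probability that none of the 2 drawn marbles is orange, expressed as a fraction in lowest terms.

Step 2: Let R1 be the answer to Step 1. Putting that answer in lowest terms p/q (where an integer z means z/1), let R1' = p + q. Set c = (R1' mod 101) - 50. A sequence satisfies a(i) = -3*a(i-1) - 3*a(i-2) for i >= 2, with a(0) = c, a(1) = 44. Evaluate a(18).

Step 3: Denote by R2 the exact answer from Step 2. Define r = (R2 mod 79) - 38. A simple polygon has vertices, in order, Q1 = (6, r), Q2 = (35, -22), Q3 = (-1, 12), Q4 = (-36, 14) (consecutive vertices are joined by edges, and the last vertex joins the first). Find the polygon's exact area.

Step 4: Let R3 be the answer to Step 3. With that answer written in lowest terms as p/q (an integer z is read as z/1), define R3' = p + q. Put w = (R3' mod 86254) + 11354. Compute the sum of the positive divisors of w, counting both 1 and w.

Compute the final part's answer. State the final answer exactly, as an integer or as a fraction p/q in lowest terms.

19800

Step 1: total draws C(11,2) = 55; favorable C(7,2) = 21; P = 21/55; answer 21/55
Step 2: R1 = 21/55; threaded value p + q = 76; c = 26; a(2) = -3*(44) - 3*(26) = -210; iterating: a(2)=-210, a(3)=498, a(4)=-864, a(5)=1098, a(6)=-702, a(7)=-1188, a(8)=5670, a(9)=-13446, a(10)=23328, a(11)=-29646, a(12)=18954, a(13)=32076, a(14)=-153090, a(15)=363042, a(16)=-629856, a(17)=800442, a(18)=-511758; answer -511758
Step 3: R2 = -511758; r = -34; cross terms: (6*-22 - 35*-34)=1058, (35*12 - -1*-22)=398, (-1*14 - -36*12)=418, (-36*-34 - 6*14)=1140; twice the area = |3014| = 3014; area = 1507; answer 1507
Step 4: R3 = 1507; threaded value p + q = 1508; w = 12862; 12862 = 2 * 59 * 109; sigma = (1 + 2) * (1 + 59) * (1 + 109) = 3 * 60 * 110 = 19800; answer 19800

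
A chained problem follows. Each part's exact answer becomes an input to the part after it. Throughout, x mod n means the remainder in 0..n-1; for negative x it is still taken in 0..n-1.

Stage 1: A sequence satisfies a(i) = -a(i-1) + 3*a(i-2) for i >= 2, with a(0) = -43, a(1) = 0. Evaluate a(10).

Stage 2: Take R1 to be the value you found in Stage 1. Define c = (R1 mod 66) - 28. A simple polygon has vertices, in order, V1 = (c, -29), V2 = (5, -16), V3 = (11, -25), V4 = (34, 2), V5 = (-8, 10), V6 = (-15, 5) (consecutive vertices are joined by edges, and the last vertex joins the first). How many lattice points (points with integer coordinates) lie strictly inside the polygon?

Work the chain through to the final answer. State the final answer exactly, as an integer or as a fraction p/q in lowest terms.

1212

Stage 1: a(2) = -1*(0) + 3*(-43) = -129; iterating: a(2)=-129, a(3)=129, a(4)=-516, a(5)=903, a(6)=-2451, a(7)=5160, a(8)=-12513, a(9)=27993, a(10)=-65532; answer -65532
Stage 2: R1 = -65532; c = -22; cross terms: (-22*-16 - 5*-29)=497, (5*-25 - 11*-16)=51, (11*2 - 34*-25)=872, (34*10 - -8*2)=356, (-8*5 - -15*10)=110, (-15*-29 - -22*5)=545; twice the area = |2431| = 2431; area = 2431/2; boundary points = 1 + 3 + 1 + 2 + 1 + 1 = 9; strictly interior points = area - boundary/2 + 1 = 1212; answer 1212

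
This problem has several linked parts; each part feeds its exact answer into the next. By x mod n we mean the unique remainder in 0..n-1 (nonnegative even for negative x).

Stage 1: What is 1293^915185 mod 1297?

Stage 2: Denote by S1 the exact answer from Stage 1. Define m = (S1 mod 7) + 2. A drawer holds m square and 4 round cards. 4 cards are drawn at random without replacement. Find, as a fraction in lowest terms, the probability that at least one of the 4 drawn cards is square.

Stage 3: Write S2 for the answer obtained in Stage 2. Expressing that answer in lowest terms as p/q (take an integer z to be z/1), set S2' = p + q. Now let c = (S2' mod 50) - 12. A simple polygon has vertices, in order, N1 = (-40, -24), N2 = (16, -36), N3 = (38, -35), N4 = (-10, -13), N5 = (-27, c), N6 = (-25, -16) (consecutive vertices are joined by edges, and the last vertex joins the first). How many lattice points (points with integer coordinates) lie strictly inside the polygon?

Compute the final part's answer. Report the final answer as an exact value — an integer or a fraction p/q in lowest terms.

963

Stage 1: squarings mod 1297: 1293^1=1293, 1293^2=16, 1293^4=256, 1293^8=686, 1293^16=1082, 1293^32=830, 1293^64=193, 1293^128=933, 1293^256=202, 1293^512=597, 1293^1024=1031, 1293^2048=718, 1293^4096=615, 1293^8192=798, 1293^16384=1274, 1293^32768=529, 1293^65536=986, 1293^131072=743, 1293^262144=824, 1293^524288=645; 1293^915185 = 1293^1 * 1293^16 * 1293^32 * 1293^64 * 1293^128 * 1293^512 * 1293^1024 * 1293^4096 * 1293^8192 * 1293^16384 * 1293^32768 * 1293^65536 * 1293^262144 * 1293^524288 = 134 (mod 1297); answer 134
Stage 2: S1 = 134; m = 3; total draws C(7,4) = 35; complement C(4,4) = 1; favorable 35 - 1 = 34; P = 34/35; answer 34/35
Stage 3: S2 = 34/35; threaded value p + q = 69; c = 7; cross terms: (-40*-36 - 16*-24)=1824, (16*-35 - 38*-36)=808, (38*-13 - -10*-35)=-844, (-10*7 - -27*-13)=-421, (-27*-16 - -25*7)=607, (-25*-24 - -40*-16)=-40; twice the area = |1934| = 1934; area = 967; boundary points = 4 + 1 + 2 + 1 + 1 + 1 = 10; strictly interior points = area - boundary/2 + 1 = 963; answer 963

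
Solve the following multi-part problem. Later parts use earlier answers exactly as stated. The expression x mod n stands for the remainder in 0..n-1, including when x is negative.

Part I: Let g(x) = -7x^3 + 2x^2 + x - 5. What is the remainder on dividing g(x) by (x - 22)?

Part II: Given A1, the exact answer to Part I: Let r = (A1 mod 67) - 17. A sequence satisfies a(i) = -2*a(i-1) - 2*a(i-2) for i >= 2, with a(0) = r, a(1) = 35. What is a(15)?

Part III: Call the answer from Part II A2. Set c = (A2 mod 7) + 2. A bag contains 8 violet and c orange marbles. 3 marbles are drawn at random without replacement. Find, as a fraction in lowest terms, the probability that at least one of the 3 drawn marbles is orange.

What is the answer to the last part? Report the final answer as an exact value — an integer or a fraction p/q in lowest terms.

109/165

Part I: remainder = value at the root: -7*(22)^3 + 2*(22)^2 + 1*(22)^1 - 5 = (-74536) + (968) + (22) + (-5) = -73551; answer -73551
Part II: A1 = -73551; r = -2; a(2) = -2*(35) - 2*(-2) = -66; iterating: a(2)=-66, a(3)=62, a(4)=8, a(5)=-140, a(6)=264, a(7)=-248, a(8)=-32, a(9)=560, a(10)=-1056, a(11)=992, a(12)=128, a(13)=-2240, a(14)=4224, a(15)=-3968; answer -3968
Part III: A2 = -3968; c = 3; total draws C(11,3) = 165; complement C(8,3) = 56; favorable 165 - 56 = 109; P = 109/165; answer 109/165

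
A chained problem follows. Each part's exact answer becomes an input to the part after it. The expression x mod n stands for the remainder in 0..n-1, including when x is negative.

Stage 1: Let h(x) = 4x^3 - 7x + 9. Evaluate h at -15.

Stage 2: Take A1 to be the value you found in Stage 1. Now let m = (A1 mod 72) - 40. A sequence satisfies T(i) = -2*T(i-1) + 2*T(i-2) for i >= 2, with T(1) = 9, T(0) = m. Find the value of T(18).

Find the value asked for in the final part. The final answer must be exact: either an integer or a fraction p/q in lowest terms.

-703518208

Stage 1: 4*(-15)^3 - 7*(-15)^1 + 9 = (-13500) + (105) + (9) = -13386; answer -13386
Stage 2: A1 = -13386; m = -34; T(2) = -2*(9) + 2*(-34) = -86; iterating: T(2)=-86, T(3)=190, T(4)=-552, T(5)=1484, T(6)=-4072, T(7)=11112, T(8)=-30368, T(9)=82960, T(10)=-226656, T(11)=619232, T(12)=-1691776, T(13)=4622016, T(14)=-12627584, T(15)=34499200, T(16)=-94253568, T(17)=257505536, T(18)=-703518208; answer -703518208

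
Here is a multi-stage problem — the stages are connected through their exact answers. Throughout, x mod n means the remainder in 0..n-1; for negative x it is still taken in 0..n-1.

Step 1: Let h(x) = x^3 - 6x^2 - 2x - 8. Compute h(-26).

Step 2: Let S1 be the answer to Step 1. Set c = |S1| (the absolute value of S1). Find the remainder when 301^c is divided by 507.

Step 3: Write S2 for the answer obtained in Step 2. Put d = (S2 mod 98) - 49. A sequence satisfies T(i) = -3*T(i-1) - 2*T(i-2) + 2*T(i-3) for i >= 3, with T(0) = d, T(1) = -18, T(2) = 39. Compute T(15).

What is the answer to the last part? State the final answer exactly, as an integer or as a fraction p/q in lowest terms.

Step 1: 1*(-26)^3 - 6*(-26)^2 - 2*(-26)^1 - 8 = (-17576) + (-4056) + (52) + (-8) = -21588; answer -21588
Step 2: S1 = -21588; c = 21588; squarings mod 507: 301^1=301, 301^2=355, 301^4=289, 301^8=373, 301^16=211, 301^32=412, 301^64=406, 301^128=61, 301^256=172, 301^512=178, 301^1024=250, 301^2048=139, 301^4096=55, 301^8192=490, 301^16384=289; 301^21588 = 301^4 * 301^16 * 301^64 * 301^1024 * 301^4096 * 301^16384 = 40 (mod 507); answer 40
Step 3: S2 = 40; d = -9; T(3) = -3*(39) - 2*(-18) + 2*(-9) = -99; iterating: T(3)=-99, T(4)=183, T(5)=-273, T(6)=255, T(7)=147, T(8)=-1497, T(9)=4707, T(10)=-10833, T(11)=20091, T(12)=-29193, T(13)=25731, T(14)=21375, T(15)=-173973; answer -173973

-173973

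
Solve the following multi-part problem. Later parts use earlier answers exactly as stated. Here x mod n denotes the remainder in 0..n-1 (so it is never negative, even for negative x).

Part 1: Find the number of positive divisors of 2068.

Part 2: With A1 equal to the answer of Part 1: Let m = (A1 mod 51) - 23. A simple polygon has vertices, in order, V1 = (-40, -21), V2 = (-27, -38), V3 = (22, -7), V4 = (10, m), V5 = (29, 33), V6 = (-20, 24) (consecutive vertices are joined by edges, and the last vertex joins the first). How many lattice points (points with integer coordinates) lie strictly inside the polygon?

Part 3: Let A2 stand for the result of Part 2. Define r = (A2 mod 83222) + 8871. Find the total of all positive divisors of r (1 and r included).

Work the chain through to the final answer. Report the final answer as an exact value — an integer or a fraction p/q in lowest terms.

Part 1: 2068 = 2^2 * 11 * 47; number of divisors = (2+1) * (1+1) * (1+1) = 12; answer 12
Part 2: A1 = 12; m = -11; cross terms: (-40*-38 - -27*-21)=953, (-27*-7 - 22*-38)=1025, (22*-11 - 10*-7)=-172, (10*33 - 29*-11)=649, (29*24 - -20*33)=1356, (-20*-21 - -40*24)=1380; twice the area = |5191| = 5191; area = 5191/2; boundary points = 1 + 1 + 4 + 1 + 1 + 5 = 13; strictly interior points = area - boundary/2 + 1 = 2590; answer 2590
Part 3: A2 = 2590; r = 11461; 11461 = 73 * 157; sigma = (1 + 73) * (1 + 157) = 74 * 158 = 11692; answer 11692

11692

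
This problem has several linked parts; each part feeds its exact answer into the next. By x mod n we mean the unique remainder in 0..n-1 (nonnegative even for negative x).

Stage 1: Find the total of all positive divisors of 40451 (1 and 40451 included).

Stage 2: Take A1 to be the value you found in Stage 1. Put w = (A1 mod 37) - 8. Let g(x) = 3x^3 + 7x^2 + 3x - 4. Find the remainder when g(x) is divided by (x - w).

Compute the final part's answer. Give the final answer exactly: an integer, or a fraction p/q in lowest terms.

Stage 1: 40451 = 19 * 2129; sigma = (1 + 19) * (1 + 2129) = 20 * 2130 = 42600; answer 42600
Stage 2: A1 = 42600; w = 5; remainder = value at the root: 3*(5)^3 + 7*(5)^2 + 3*(5)^1 - 4 = (375) + (175) + (15) + (-4) = 561; answer 561

561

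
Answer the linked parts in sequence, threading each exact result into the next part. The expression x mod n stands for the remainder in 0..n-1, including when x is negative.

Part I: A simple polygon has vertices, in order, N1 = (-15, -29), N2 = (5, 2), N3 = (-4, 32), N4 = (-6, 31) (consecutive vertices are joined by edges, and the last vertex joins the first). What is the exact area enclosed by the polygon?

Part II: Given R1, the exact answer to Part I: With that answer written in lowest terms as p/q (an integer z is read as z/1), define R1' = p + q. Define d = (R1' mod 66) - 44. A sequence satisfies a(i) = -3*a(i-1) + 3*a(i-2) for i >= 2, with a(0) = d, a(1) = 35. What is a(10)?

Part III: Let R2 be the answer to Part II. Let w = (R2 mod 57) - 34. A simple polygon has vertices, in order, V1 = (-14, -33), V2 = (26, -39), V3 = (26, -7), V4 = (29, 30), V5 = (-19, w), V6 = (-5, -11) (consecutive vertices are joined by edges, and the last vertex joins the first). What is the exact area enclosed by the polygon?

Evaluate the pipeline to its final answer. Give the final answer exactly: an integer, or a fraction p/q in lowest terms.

4077/2

Part I: cross terms: (-15*2 - 5*-29)=115, (5*32 - -4*2)=168, (-4*31 - -6*32)=68, (-6*-29 - -15*31)=639; twice the area = |990| = 990; area = 495; answer 495
Part II: R1 = 495; threaded value p + q = 496; d = -10; a(2) = -3*(35) + 3*(-10) = -135; iterating: a(2)=-135, a(3)=510, a(4)=-1935, a(5)=7335, a(6)=-27810, a(7)=105435, a(8)=-399735, a(9)=1515510, a(10)=-5745735; answer -5745735
Part III: R2 = -5745735; w = 2; cross terms: (-14*-39 - 26*-33)=1404, (26*-7 - 26*-39)=832, (26*30 - 29*-7)=983, (29*2 - -19*30)=628, (-19*-11 - -5*2)=219, (-5*-33 - -14*-11)=11; twice the area = |4077| = 4077; area = 4077/2; answer 4077/2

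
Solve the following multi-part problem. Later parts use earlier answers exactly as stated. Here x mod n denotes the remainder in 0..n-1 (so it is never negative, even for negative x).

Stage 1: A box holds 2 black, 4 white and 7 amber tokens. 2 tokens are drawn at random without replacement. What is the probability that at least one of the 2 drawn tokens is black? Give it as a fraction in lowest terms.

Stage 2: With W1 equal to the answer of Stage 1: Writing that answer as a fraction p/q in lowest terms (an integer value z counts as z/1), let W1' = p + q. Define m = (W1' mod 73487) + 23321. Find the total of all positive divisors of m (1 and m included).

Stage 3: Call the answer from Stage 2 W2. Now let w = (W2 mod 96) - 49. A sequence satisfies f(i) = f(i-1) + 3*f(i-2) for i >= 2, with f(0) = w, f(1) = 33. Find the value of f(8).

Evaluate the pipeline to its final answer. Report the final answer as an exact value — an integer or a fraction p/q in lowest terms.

Stage 1: total draws C(13,2) = 78; complement C(11,2) = 55; favorable 78 - 55 = 23; P = 23/78; answer 23/78
Stage 2: W1 = 23/78; threaded value p + q = 101; m = 23422; 23422 = 2 * 7^2 * 239; sigma = (1 + 2) * (1 + 7 + 49) * (1 + 239) = 3 * 57 * 240 = 41040; answer 41040
Stage 3: W2 = 41040; w = -1; f(2) = 1*(33) + 3*(-1) = 30; iterating: f(2)=30, f(3)=129, f(4)=219, f(5)=606, f(6)=1263, f(7)=3081, f(8)=6870; answer 6870

6870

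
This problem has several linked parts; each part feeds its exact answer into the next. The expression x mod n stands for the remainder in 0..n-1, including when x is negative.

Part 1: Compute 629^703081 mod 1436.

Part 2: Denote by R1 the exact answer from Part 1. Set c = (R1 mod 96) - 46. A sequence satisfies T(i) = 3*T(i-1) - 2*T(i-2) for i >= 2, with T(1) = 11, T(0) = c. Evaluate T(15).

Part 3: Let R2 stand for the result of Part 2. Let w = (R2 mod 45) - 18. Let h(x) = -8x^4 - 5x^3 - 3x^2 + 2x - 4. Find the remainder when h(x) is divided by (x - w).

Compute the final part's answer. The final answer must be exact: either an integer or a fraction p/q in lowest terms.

Part 1: squarings mod 1436: 629^1=629, 629^2=741, 629^4=529, 629^8=1257, 629^16=449, 629^32=561, 629^64=237, 629^128=165, 629^256=1377, 629^512=609, 629^1024=393, 629^2048=797, 629^4096=497, 629^8192=17, 629^16384=289, 629^32768=233, 629^65536=1157, 629^131072=297, 629^262144=613, 629^524288=973; 629^703081 = 629^1 * 629^8 * 629^32 * 629^64 * 629^512 * 629^2048 * 629^4096 * 629^8192 * 629^32768 * 629^131072 * 629^524288 = 1089 (mod 1436); answer 1089
Part 2: R1 = 1089; c = -13; T(2) = 3*(11) - 2*(-13) = 59; iterating: T(2)=59, T(3)=155, T(4)=347, T(5)=731, T(6)=1499, T(7)=3035, T(8)=6107, T(9)=12251, T(10)=24539, T(11)=49115, T(12)=98267, T(13)=196571, T(14)=393179, T(15)=786395; answer 786395
Part 3: R2 = 786395; w = 2; remainder = value at the root: -8*(2)^4 - 5*(2)^3 - 3*(2)^2 + 2*(2)^1 - 4 = (-128) + (-40) + (-12) + (4) + (-4) = -180; answer -180

-180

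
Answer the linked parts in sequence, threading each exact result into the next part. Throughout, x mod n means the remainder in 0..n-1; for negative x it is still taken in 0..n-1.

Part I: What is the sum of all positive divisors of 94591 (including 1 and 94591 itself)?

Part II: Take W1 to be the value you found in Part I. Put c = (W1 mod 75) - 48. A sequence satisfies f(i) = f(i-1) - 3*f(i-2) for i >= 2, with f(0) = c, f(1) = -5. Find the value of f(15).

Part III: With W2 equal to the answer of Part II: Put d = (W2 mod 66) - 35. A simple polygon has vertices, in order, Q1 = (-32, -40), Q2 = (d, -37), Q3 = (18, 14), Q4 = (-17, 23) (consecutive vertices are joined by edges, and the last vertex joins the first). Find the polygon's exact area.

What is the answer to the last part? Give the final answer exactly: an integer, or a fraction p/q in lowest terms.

Part I: 94591 = 7 * 13513; sigma = (1 + 7) * (1 + 13513) = 8 * 13514 = 108112; answer 108112
Part II: W1 = 108112; c = -11; f(2) = 1*(-5) - 3*(-11) = 28; iterating: f(2)=28, f(3)=43, f(4)=-41, f(5)=-170, f(6)=-47, f(7)=463, f(8)=604, f(9)=-785, f(10)=-2597, f(11)=-242, f(12)=7549, f(13)=8275, f(14)=-14372, f(15)=-39197; answer -39197
Part III: W2 = -39197; d = -28; cross terms: (-32*-37 - -28*-40)=64, (-28*14 - 18*-37)=274, (18*23 - -17*14)=652, (-17*-40 - -32*23)=1416; twice the area = |2406| = 2406; area = 1203; answer 1203

1203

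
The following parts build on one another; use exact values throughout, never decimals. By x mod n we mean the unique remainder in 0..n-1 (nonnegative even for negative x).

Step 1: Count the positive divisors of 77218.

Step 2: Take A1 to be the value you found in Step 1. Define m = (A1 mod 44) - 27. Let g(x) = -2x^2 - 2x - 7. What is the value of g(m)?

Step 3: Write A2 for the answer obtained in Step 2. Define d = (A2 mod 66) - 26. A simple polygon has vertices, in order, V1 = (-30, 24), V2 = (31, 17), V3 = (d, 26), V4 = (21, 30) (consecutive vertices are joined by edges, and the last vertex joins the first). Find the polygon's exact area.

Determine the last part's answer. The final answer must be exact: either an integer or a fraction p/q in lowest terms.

Step 1: 77218 = 2 * 38609; number of divisors = (1+1) * (1+1) = 4; answer 4
Step 2: A1 = 4; m = -23; -2*(-23)^2 - 2*(-23)^1 - 7 = (-1058) + (46) + (-7) = -1019; answer -1019
Step 3: A2 = -1019; d = 11; cross terms: (-30*17 - 31*24)=-1254, (31*26 - 11*17)=619, (11*30 - 21*26)=-216, (21*24 - -30*30)=1404; twice the area = |553| = 553; area = 553/2; answer 553/2

553/2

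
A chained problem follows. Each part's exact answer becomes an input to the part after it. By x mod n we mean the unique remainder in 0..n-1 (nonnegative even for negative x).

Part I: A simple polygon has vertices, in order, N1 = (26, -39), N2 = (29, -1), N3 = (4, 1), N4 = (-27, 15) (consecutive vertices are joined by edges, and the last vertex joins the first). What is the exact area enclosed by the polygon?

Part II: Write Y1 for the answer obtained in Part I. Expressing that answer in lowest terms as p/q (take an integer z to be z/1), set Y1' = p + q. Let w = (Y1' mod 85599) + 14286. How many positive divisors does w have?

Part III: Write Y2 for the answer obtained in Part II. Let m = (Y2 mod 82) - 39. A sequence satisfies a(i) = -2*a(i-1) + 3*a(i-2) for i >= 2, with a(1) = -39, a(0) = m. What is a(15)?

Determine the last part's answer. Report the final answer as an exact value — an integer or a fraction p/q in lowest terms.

Part I: cross terms: (26*-1 - 29*-39)=1105, (29*1 - 4*-1)=33, (4*15 - -27*1)=87, (-27*-39 - 26*15)=663; twice the area = |1888| = 1888; area = 944; answer 944
Part II: Y1 = 944; threaded value p + q = 945; w = 15231; 15231 = 3 * 5077; number of divisors = (1+1) * (1+1) = 4; answer 4
Part III: Y2 = 4; m = -35; a(2) = -2*(-39) + 3*(-35) = -27; iterating: a(2)=-27, a(3)=-63, a(4)=45, a(5)=-279, a(6)=693, a(7)=-2223, a(8)=6525, a(9)=-19719, a(10)=59013, a(11)=-177183, a(12)=531405, a(13)=-1594359, a(14)=4782933, a(15)=-14348943; answer -14348943

-14348943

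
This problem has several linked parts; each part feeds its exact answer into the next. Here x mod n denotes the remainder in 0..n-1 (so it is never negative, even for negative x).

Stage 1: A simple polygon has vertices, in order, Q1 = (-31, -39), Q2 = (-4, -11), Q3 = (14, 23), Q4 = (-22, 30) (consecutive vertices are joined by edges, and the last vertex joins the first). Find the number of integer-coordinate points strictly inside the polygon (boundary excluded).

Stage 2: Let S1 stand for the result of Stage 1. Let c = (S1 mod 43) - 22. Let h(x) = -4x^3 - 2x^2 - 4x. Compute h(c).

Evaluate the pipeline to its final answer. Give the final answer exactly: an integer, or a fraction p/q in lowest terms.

Stage 1: cross terms: (-31*-11 - -4*-39)=185, (-4*23 - 14*-11)=62, (14*30 - -22*23)=926, (-22*-39 - -31*30)=1788; twice the area = |2961| = 2961; area = 2961/2; boundary points = 1 + 2 + 1 + 3 = 7; strictly interior points = area - boundary/2 + 1 = 1478; answer 1478
Stage 2: S1 = 1478; c = -6; -4*(-6)^3 - 2*(-6)^2 - 4*(-6)^1 = (864) + (-72) + (24) = 816; answer 816

816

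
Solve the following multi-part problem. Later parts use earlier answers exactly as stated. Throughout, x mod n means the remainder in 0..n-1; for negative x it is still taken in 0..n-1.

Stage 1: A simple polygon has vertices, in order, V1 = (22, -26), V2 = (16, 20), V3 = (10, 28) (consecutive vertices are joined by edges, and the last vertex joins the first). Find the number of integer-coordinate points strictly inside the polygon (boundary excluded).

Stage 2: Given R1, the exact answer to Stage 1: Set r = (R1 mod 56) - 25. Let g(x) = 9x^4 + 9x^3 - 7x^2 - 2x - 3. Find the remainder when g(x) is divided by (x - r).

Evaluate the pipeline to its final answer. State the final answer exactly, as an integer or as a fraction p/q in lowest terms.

Stage 1: cross terms: (22*20 - 16*-26)=856, (16*28 - 10*20)=248, (10*-26 - 22*28)=-876; twice the area = |228| = 228; area = 114; boundary points = 2 + 2 + 6 = 10; strictly interior points = area - boundary/2 + 1 = 110; answer 110
Stage 2: R1 = 110; r = 29; remainder = value at the root: 9*(29)^4 + 9*(29)^3 - 7*(29)^2 - 2*(29)^1 - 3 = (6365529) + (219501) + (-5887) + (-58) + (-3) = 6579082; answer 6579082

6579082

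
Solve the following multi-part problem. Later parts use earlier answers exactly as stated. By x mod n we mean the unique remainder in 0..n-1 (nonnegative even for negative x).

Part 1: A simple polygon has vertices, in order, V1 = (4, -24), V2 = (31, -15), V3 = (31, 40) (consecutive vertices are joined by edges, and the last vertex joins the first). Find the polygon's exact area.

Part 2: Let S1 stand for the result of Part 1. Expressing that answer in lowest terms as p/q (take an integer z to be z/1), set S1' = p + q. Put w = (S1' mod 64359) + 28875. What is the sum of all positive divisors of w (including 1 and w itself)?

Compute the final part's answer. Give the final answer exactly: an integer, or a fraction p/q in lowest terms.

Part 1: cross terms: (4*-15 - 31*-24)=684, (31*40 - 31*-15)=1705, (31*-24 - 4*40)=-904; twice the area = |1485| = 1485; area = 1485/2; answer 1485/2
Part 2: S1 = 1485/2; threaded value p + q = 1487; w = 30362; 30362 = 2 * 17 * 19 * 47; sigma = (1 + 2) * (1 + 17) * (1 + 19) * (1 + 47) = 3 * 18 * 20 * 48 = 51840; answer 51840

51840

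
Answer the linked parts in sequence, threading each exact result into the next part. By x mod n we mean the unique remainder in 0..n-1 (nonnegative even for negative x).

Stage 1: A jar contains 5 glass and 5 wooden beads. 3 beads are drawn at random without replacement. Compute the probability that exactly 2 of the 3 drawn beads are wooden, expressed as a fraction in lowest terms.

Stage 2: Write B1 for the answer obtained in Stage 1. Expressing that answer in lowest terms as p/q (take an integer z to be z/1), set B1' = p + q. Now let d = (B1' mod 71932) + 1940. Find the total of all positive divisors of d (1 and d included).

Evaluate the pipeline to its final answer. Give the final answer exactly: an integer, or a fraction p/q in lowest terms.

Stage 1: total draws C(10,3) = 120; favorable C(5,2)*C(5,1) = 50; P = 5/12; answer 5/12
Stage 2: B1 = 5/12; threaded value p + q = 17; d = 1957; 1957 = 19 * 103; sigma = (1 + 19) * (1 + 103) = 20 * 104 = 2080; answer 2080

2080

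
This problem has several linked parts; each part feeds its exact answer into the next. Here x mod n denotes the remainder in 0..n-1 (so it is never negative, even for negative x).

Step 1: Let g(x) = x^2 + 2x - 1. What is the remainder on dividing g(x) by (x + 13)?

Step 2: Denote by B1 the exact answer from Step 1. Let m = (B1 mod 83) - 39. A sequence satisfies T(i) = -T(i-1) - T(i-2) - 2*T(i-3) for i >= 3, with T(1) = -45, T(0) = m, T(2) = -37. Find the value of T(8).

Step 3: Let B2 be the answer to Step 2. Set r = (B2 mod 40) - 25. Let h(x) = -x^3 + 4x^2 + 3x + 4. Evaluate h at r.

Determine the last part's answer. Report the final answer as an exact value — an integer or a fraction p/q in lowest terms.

Step 1: remainder = value at the root: 1*(-13)^2 + 2*(-13)^1 - 1 = (169) + (-26) + (-1) = 142; answer 142
Step 2: B1 = 142; m = 20; T(3) = -1*(-37) - 1*(-45) - 2*(20) = 42; iterating: T(3)=42, T(4)=85, T(5)=-53, T(6)=-116, T(7)=-1, T(8)=223; answer 223
Step 3: B2 = 223; r = -2; -1*(-2)^3 + 4*(-2)^2 + 3*(-2)^1 + 4 = (8) + (16) + (-6) + (4) = 22; answer 22

22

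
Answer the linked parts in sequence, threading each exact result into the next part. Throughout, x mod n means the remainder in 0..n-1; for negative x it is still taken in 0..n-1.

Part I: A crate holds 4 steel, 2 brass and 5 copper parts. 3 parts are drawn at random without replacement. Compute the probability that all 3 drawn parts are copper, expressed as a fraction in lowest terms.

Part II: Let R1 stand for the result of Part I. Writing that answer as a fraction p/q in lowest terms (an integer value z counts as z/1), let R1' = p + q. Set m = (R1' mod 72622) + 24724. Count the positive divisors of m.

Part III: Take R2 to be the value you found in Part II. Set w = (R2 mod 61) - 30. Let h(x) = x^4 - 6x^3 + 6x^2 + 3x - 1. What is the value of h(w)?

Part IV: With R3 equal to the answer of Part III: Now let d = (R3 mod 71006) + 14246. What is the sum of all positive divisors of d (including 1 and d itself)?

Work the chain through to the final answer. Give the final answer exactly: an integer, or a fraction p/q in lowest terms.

Part I: total draws C(11,3) = 165; favorable C(5,3) = 10; P = 2/33; answer 2/33
Part II: R1 = 2/33; threaded value p + q = 35; m = 24759; 24759 = 3^3 * 7 * 131; number of divisors = (3+1) * (1+1) * (1+1) = 16; answer 16
Part III: R2 = 16; w = -14; 1*(-14)^4 - 6*(-14)^3 + 6*(-14)^2 + 3*(-14)^1 - 1 = (38416) + (16464) + (1176) + (-42) + (-1) = 56013; answer 56013
Part IV: R3 = 56013; d = 70259; 70259 = 7 * 10037; sigma = (1 + 7) * (1 + 10037) = 8 * 10038 = 80304; answer 80304

80304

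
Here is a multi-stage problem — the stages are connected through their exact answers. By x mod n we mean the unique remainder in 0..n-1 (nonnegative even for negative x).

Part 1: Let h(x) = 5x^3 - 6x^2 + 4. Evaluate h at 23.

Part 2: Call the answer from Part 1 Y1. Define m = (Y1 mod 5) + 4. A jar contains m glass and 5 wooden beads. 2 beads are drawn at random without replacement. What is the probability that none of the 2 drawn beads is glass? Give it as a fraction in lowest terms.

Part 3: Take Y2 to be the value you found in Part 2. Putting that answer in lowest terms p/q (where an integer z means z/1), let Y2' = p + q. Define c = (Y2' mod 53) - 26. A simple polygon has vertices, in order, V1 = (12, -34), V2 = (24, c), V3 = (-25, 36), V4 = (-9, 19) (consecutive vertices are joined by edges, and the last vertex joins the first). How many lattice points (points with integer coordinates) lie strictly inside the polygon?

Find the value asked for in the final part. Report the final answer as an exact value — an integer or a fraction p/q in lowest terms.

747

Part 1: 5*(23)^3 - 6*(23)^2 + 4 = (60835) + (-3174) + (4) = 57665; answer 57665
Part 2: Y1 = 57665; m = 4; total draws C(9,2) = 36; favorable C(5,2) = 10; P = 5/18; answer 5/18
Part 3: Y2 = 5/18; threaded value p + q = 23; c = -3; cross terms: (12*-3 - 24*-34)=780, (24*36 - -25*-3)=789, (-25*19 - -9*36)=-151, (-9*-34 - 12*19)=78; twice the area = |1496| = 1496; area = 748; boundary points = 1 + 1 + 1 + 1 = 4; strictly interior points = area - boundary/2 + 1 = 747; answer 747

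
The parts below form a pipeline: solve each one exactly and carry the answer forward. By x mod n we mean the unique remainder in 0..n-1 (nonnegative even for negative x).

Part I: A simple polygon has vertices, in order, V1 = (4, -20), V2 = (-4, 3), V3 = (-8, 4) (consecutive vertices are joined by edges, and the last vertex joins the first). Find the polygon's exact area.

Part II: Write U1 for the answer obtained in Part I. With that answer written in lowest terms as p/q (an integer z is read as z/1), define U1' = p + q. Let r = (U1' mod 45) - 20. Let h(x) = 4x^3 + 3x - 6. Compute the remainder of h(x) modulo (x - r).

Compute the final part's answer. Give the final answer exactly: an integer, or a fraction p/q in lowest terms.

Part I: cross terms: (4*3 - -4*-20)=-68, (-4*4 - -8*3)=8, (-8*-20 - 4*4)=144; twice the area = |84| = 84; area = 42; answer 42
Part II: U1 = 42; threaded value p + q = 43; r = 23; remainder = value at the root: 4*(23)^3 + 3*(23)^1 - 6 = (48668) + (69) + (-6) = 48731; answer 48731

48731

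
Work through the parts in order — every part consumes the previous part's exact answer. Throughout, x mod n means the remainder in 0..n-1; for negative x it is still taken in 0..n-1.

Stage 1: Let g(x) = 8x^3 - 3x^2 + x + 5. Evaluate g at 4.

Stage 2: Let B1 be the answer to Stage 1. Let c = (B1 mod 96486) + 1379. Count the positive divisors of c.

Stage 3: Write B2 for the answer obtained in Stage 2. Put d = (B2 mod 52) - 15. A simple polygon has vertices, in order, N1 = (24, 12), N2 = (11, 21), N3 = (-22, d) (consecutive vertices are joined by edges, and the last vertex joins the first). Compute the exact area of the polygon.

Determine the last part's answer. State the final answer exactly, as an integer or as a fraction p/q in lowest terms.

687/2

Stage 1: 8*(4)^3 - 3*(4)^2 + 1*(4)^1 + 5 = (512) + (-48) + (4) + (5) = 473; answer 473
Stage 2: B1 = 473; c = 1852; 1852 = 2^2 * 463; number of divisors = (2+1) * (1+1) = 6; answer 6
Stage 3: B2 = 6; d = -9; cross terms: (24*21 - 11*12)=372, (11*-9 - -22*21)=363, (-22*12 - 24*-9)=-48; twice the area = |687| = 687; area = 687/2; answer 687/2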